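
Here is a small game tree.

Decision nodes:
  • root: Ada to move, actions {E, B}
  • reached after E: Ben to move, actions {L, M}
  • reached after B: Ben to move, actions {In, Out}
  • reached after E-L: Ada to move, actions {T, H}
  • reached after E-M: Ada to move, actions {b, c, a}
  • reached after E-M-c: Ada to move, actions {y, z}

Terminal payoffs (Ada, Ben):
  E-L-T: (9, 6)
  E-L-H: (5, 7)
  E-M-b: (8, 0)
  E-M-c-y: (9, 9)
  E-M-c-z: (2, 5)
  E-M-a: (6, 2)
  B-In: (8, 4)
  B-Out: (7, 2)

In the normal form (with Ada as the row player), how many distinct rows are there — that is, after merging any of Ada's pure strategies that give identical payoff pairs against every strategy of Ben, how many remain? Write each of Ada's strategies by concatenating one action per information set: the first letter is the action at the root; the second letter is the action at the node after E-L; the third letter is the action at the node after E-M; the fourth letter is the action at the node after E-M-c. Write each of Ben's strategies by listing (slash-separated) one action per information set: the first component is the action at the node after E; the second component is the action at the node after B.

9

Ada has 24 pure strategies: ETby, ETbz, ETcy, ETcz, ETay, ETaz, EHby, EHbz, EHcy, EHcz, EHay, EHaz, BTby, BTbz, BTcy, BTcz, BTay, BTaz, BHby, BHbz, BHcy, BHcz, BHay, BHaz. Columns: L/In, L/Out, M/In, M/Out.
{ETby, ETbz} → row (9,6) (9,6) (8,0) (8,0)
{ETcy} → row (9,6) (9,6) (9,9) (9,9)
{ETcz} → row (9,6) (9,6) (2,5) (2,5)
{ETay, ETaz} → row (9,6) (9,6) (6,2) (6,2)
{EHby, EHbz} → row (5,7) (5,7) (8,0) (8,0)
{EHcy} → row (5,7) (5,7) (9,9) (9,9)
{EHcz} → row (5,7) (5,7) (2,5) (2,5)
{EHay, EHaz} → row (5,7) (5,7) (6,2) (6,2)
{BTby, BTbz, BTcy, BTcz, BTay, BTaz, BHby, BHbz, BHcy, BHcz, BHay, BHaz} → row (8,4) (7,2) (8,4) (7,2)
That's 9 distinct rows out of 24 strategies.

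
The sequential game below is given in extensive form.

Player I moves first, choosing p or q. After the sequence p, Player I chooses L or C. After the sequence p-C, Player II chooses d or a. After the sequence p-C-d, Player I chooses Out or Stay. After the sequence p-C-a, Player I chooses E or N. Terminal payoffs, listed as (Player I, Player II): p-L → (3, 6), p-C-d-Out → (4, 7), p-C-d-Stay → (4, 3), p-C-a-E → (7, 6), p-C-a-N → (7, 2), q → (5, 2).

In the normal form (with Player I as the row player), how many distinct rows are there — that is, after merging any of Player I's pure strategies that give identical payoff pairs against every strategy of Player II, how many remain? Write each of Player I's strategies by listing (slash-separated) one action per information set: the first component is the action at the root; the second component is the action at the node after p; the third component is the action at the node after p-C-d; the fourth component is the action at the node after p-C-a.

Player I has 16 pure strategies: p/L/Out/E, p/L/Out/N, p/L/Stay/E, p/L/Stay/N, p/C/Out/E, p/C/Out/N, p/C/Stay/E, p/C/Stay/N, q/L/Out/E, q/L/Out/N, q/L/Stay/E, q/L/Stay/N, q/C/Out/E, q/C/Out/N, q/C/Stay/E, q/C/Stay/N. Columns: d, a.
{p/L/Out/E, p/L/Out/N, p/L/Stay/E, p/L/Stay/N} → row (3,6) (3,6)
{p/C/Out/E} → row (4,7) (7,6)
{p/C/Out/N} → row (4,7) (7,2)
{p/C/Stay/E} → row (4,3) (7,6)
{p/C/Stay/N} → row (4,3) (7,2)
{q/L/Out/E, q/L/Out/N, q/L/Stay/E, q/L/Stay/N, q/C/Out/E, q/C/Out/N, q/C/Stay/E, q/C/Stay/N} → row (5,2) (5,2)
That's 6 distinct rows out of 16 strategies.

6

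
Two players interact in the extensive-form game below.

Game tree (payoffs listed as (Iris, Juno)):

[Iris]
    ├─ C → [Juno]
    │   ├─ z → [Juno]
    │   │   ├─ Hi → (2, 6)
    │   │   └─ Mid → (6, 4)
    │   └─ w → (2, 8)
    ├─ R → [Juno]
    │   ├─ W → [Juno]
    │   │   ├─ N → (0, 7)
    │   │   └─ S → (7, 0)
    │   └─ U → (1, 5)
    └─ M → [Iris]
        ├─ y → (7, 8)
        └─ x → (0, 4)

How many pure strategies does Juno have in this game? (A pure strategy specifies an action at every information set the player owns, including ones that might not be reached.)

Juno owns the node after C with actions {z, w} — two choices.
Juno owns the node after R with actions {W, U} — two choices.
Juno owns the node after C-z with actions {Hi, Mid} — two choices.
Juno owns the node after R-W with actions {N, S} — two choices.
A pure strategy fixes one action at each information set independently, so the count is the product 2 × 2 × 2 × 2 = 16.
(For reference, Iris has 6 pure strategies, giving a 16×6 normal-form matrix.)

16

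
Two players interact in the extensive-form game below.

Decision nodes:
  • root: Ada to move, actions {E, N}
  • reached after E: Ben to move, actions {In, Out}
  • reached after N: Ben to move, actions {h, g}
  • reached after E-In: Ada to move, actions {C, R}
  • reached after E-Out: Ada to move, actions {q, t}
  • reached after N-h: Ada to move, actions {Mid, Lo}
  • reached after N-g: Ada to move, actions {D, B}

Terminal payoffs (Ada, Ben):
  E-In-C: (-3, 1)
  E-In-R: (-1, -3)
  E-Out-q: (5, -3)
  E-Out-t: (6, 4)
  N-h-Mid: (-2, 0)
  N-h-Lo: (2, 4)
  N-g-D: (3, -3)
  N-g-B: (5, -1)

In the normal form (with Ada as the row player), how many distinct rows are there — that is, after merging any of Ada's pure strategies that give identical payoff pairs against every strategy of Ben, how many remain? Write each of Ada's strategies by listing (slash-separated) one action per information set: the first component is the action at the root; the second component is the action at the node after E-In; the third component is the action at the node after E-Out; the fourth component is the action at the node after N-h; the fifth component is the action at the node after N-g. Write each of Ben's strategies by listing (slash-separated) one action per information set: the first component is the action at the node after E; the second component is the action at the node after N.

8

Ada has 32 pure strategies: E/C/q/Mid/D, E/C/q/Mid/B, E/C/q/Lo/D, E/C/q/Lo/B, E/C/t/Mid/D, E/C/t/Mid/B, E/C/t/Lo/D, E/C/t/Lo/B, E/R/q/Mid/D, E/R/q/Mid/B, E/R/q/Lo/D, E/R/q/Lo/B, E/R/t/Mid/D, E/R/t/Mid/B, E/R/t/Lo/D, E/R/t/Lo/B, N/C/q/Mid/D, N/C/q/Mid/B, N/C/q/Lo/D, N/C/q/Lo/B, N/C/t/Mid/D, N/C/t/Mid/B, N/C/t/Lo/D, N/C/t/Lo/B, N/R/q/Mid/D, N/R/q/Mid/B, N/R/q/Lo/D, N/R/q/Lo/B, N/R/t/Mid/D, N/R/t/Mid/B, N/R/t/Lo/D, N/R/t/Lo/B. Columns: In/h, In/g, Out/h, Out/g.
{E/C/q/Mid/D, E/C/q/Mid/B, E/C/q/Lo/D, E/C/q/Lo/B} → row (-3,1) (-3,1) (5,-3) (5,-3)
{E/C/t/Mid/D, E/C/t/Mid/B, E/C/t/Lo/D, E/C/t/Lo/B} → row (-3,1) (-3,1) (6,4) (6,4)
{E/R/q/Mid/D, E/R/q/Mid/B, E/R/q/Lo/D, E/R/q/Lo/B} → row (-1,-3) (-1,-3) (5,-3) (5,-3)
{E/R/t/Mid/D, E/R/t/Mid/B, E/R/t/Lo/D, E/R/t/Lo/B} → row (-1,-3) (-1,-3) (6,4) (6,4)
{N/C/q/Mid/D, N/C/t/Mid/D, N/R/q/Mid/D, N/R/t/Mid/D} → row (-2,0) (3,-3) (-2,0) (3,-3)
{N/C/q/Mid/B, N/C/t/Mid/B, N/R/q/Mid/B, N/R/t/Mid/B} → row (-2,0) (5,-1) (-2,0) (5,-1)
{N/C/q/Lo/D, N/C/t/Lo/D, N/R/q/Lo/D, N/R/t/Lo/D} → row (2,4) (3,-3) (2,4) (3,-3)
{N/C/q/Lo/B, N/C/t/Lo/B, N/R/q/Lo/B, N/R/t/Lo/B} → row (2,4) (5,-1) (2,4) (5,-1)
That's 8 distinct rows out of 32 strategies.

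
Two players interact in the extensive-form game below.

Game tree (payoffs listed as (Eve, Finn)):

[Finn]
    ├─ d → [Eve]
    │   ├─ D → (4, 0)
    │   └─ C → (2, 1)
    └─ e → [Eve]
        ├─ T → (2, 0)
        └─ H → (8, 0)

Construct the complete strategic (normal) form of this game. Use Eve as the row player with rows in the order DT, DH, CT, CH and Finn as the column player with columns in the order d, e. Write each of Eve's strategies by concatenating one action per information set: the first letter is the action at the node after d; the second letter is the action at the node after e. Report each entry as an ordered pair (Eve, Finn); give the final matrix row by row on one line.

DT: (4,0) (2,0) | DH: (4,0) (8,0) | CT: (2,1) (2,0) | CH: (2,1) (8,0)

            d        e
  DT    (4,0)    (2,0)
  DH    (4,0)    (8,0)
  CT    (2,1)    (2,0)
  CH    (2,1)    (8,0)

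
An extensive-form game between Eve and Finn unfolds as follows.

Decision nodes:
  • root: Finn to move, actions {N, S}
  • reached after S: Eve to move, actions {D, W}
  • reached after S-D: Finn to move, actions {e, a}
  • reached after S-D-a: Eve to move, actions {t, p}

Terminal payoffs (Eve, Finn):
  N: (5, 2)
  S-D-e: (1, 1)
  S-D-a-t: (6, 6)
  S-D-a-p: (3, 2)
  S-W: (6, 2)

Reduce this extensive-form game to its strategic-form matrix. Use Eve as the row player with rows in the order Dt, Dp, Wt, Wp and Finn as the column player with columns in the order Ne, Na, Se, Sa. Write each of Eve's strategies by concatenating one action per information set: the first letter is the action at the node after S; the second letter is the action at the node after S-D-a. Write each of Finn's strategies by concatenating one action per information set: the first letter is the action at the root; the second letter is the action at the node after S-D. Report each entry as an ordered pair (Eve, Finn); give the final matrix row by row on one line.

Row Dt: Ne→(5,2), Na→(5,2), Se→(1,1), Sa→(6,6)
Row Dp: Ne→(5,2), Na→(5,2), Se→(1,1), Sa→(3,2)
Row Wt: Ne→(5,2), Na→(5,2), Se→(6,2), Sa→(6,2)
Row Wp: Ne→(5,2), Na→(5,2), Se→(6,2), Sa→(6,2)

Dt: (5,2) (5,2) (1,1) (6,6) | Dp: (5,2) (5,2) (1,1) (3,2) | Wt: (5,2) (5,2) (6,2) (6,2) | Wp: (5,2) (5,2) (6,2) (6,2)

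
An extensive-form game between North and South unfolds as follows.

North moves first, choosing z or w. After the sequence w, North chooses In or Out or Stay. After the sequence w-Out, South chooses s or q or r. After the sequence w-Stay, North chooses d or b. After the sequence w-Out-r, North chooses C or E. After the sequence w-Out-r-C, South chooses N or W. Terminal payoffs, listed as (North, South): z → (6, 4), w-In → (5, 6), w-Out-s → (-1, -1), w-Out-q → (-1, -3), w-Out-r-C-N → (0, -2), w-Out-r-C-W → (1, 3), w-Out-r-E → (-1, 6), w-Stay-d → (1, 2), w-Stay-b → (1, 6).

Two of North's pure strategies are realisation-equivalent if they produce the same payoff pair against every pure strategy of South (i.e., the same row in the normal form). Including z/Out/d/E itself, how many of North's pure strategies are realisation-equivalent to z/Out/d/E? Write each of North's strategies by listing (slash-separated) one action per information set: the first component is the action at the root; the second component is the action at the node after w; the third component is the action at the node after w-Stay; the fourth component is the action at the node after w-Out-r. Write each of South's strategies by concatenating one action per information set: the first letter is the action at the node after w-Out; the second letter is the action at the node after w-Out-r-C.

12

Row for z/Out/d/E (columns sN, sW, qN, qW, rN, rW): (6,4) (6,4) (6,4) (6,4) (6,4) (6,4).
Under z/Out/d/E, North's choice at the node after w and at the node after w-Stay and at the node after w-Out-r can never be reached regardless of what South does, so varying those choices leaves every outcome unchanged.
Holding the reachable choices fixed and varying the unreachable ones freely already gives 3 × 2 × 2 = 12 equivalent strategies.
No other strategy reproduces this row, so those 12 are the full class: z/In/d/C, z/In/d/E, z/In/b/C, z/In/b/E, z/Out/d/C, z/Out/d/E, z/Out/b/C, z/Out/b/E, z/Stay/d/C, z/Stay/d/E, z/Stay/b/C, z/Stay/b/E.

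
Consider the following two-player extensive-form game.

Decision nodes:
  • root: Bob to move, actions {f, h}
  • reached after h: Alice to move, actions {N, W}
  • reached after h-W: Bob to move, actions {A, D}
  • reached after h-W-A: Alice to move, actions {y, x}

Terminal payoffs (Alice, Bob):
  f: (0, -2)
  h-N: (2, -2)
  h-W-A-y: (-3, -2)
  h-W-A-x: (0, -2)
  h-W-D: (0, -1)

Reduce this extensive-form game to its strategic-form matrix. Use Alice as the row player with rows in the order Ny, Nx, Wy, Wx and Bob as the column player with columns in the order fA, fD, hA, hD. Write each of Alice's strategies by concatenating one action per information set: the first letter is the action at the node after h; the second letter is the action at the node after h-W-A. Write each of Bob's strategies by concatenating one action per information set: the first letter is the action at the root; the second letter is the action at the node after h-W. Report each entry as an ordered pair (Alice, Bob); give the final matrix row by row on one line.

           fA       fD       hA       hD
  Ny   (0,-2)   (0,-2)   (2,-2)   (2,-2)
  Nx   (0,-2)   (0,-2)   (2,-2)   (2,-2)
  Wy   (0,-2)   (0,-2)  (-3,-2)   (0,-1)
  Wx   (0,-2)   (0,-2)   (0,-2)   (0,-1)

Ny: (0,-2) (0,-2) (2,-2) (2,-2) | Nx: (0,-2) (0,-2) (2,-2) (2,-2) | Wy: (0,-2) (0,-2) (-3,-2) (0,-1) | Wx: (0,-2) (0,-2) (0,-2) (0,-1)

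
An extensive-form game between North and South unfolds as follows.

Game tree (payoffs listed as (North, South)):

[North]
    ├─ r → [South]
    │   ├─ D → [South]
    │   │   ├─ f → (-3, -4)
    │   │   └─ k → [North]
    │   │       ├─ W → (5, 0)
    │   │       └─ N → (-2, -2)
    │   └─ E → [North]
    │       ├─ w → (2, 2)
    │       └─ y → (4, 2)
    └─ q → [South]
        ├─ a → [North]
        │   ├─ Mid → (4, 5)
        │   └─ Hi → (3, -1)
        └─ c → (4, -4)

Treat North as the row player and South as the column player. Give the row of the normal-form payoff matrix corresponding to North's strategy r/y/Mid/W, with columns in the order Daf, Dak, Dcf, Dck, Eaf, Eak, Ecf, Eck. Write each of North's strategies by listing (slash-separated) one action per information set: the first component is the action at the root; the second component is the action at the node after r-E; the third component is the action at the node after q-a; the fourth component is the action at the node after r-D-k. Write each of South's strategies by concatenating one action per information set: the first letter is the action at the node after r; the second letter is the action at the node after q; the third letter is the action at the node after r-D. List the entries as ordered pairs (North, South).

vs Daf: North plays r → South plays D at [r] → South plays f at [r-D] → (-3, -4)
vs Dak: North plays r → South plays D at [r] → South plays k at [r-D] → North plays W at [r-D-k] → (5, 0)
vs Dcf: North plays r → South plays D at [r] → South plays f at [r-D] → (-3, -4)
vs Dck: North plays r → South plays D at [r] → South plays k at [r-D] → North plays W at [r-D-k] → (5, 0)
vs Eaf: North plays r → South plays E at [r] → North plays y at [r-E] → (4, 2)
vs Eak: North plays r → South plays E at [r] → North plays y at [r-E] → (4, 2)
vs Ecf: North plays r → South plays E at [r] → North plays y at [r-E] → (4, 2)
vs Eck: North plays r → South plays E at [r] → North plays y at [r-E] → (4, 2)

(-3,-4) (5,0) (-3,-4) (5,0) (4,2) (4,2) (4,2) (4,2)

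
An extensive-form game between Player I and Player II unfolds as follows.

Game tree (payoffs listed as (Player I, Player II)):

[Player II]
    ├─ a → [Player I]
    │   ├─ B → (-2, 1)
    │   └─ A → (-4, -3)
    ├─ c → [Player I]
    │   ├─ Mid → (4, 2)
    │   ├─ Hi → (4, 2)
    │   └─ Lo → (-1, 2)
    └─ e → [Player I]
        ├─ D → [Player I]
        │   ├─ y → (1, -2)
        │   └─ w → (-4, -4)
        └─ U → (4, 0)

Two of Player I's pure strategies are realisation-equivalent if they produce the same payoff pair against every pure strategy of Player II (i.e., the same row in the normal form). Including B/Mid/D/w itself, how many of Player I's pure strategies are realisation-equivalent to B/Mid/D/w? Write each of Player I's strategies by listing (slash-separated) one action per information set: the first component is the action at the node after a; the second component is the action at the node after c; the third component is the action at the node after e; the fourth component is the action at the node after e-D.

Row for B/Mid/D/w (columns a, c, e): (-2,1) (4,2) (-4,-4).
Every one of Player I's information sets is on the play path for some reply by Player II when Player I follows B/Mid/D/w.
Even so, B/Hi/D/w happens to produce the same payoff in every column — so 2 strategies share this row.

2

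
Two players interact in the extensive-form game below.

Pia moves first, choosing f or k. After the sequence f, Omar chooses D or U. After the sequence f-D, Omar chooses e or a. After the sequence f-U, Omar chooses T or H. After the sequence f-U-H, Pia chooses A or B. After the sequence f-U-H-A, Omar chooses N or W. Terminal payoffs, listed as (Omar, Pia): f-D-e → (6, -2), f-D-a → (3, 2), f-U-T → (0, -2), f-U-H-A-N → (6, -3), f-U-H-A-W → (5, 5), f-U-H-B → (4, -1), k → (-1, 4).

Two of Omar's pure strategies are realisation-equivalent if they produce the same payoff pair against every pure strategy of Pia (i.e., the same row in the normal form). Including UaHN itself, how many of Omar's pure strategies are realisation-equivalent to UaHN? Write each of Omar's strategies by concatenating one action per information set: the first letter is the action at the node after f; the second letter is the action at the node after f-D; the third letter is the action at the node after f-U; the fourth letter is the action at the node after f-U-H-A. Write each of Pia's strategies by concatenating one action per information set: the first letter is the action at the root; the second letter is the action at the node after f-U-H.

2

Row for UaHN (columns fA, fB, kA, kB): (6,-3) (4,-1) (-1,4) (-1,4).
Under UaHN, Omar's choice at the node after f-D can never be reached regardless of what Pia does, so varying those choices leaves every outcome unchanged.
Holding the reachable choices fixed and varying the unreachable one freely already gives 2 equivalent strategies.
No other strategy reproduces this row, so those 2 are the full class: UeHN, UaHN.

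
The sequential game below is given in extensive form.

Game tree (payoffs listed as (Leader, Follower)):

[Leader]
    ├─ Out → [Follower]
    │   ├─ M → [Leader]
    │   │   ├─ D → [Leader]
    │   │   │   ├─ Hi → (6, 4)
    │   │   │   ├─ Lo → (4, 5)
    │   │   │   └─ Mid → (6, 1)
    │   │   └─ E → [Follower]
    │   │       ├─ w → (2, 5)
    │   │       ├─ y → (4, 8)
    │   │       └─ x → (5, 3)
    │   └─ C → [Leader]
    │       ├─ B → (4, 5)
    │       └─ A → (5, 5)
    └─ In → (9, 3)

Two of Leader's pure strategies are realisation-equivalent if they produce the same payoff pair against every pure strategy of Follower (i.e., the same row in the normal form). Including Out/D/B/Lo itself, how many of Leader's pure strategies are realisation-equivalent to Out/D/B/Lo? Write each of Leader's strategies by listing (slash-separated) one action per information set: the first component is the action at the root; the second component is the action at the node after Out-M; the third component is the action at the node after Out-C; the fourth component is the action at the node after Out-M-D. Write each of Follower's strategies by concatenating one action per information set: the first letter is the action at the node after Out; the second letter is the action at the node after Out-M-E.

Row for Out/D/B/Lo (columns Mw, My, Mx, Cw, Cy, Cx): (4,5) (4,5) (4,5) (4,5) (4,5) (4,5).
Every one of Leader's information sets is on the play path for some reply by Follower when Leader follows Out/D/B/Lo.
Changing the action at any of them therefore changes at least one column, so only Out/D/B/Lo itself gives this row.

1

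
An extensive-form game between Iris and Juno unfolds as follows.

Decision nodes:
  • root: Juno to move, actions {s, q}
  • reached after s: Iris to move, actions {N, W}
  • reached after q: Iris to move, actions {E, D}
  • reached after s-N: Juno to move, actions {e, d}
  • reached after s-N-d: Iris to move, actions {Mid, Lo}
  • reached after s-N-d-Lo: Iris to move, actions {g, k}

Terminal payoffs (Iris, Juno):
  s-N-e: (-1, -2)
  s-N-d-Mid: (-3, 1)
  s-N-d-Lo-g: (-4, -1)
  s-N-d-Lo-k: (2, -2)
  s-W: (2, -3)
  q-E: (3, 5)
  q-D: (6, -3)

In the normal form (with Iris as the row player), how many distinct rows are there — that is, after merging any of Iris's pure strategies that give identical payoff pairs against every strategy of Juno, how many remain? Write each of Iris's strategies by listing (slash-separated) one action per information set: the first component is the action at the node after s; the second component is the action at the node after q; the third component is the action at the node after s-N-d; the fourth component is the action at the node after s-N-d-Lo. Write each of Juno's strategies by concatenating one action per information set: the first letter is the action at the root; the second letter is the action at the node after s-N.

Iris has 16 pure strategies: N/E/Mid/g, N/E/Mid/k, N/E/Lo/g, N/E/Lo/k, N/D/Mid/g, N/D/Mid/k, N/D/Lo/g, N/D/Lo/k, W/E/Mid/g, W/E/Mid/k, W/E/Lo/g, W/E/Lo/k, W/D/Mid/g, W/D/Mid/k, W/D/Lo/g, W/D/Lo/k. Columns: se, sd, qe, qd.
{N/E/Mid/g, N/E/Mid/k} → row (-1,-2) (-3,1) (3,5) (3,5)
{N/E/Lo/g} → row (-1,-2) (-4,-1) (3,5) (3,5)
{N/E/Lo/k} → row (-1,-2) (2,-2) (3,5) (3,5)
{N/D/Mid/g, N/D/Mid/k} → row (-1,-2) (-3,1) (6,-3) (6,-3)
{N/D/Lo/g} → row (-1,-2) (-4,-1) (6,-3) (6,-3)
{N/D/Lo/k} → row (-1,-2) (2,-2) (6,-3) (6,-3)
{W/E/Mid/g, W/E/Mid/k, W/E/Lo/g, W/E/Lo/k} → row (2,-3) (2,-3) (3,5) (3,5)
{W/D/Mid/g, W/D/Mid/k, W/D/Lo/g, W/D/Lo/k} → row (2,-3) (2,-3) (6,-3) (6,-3)
That's 8 distinct rows out of 16 strategies.

8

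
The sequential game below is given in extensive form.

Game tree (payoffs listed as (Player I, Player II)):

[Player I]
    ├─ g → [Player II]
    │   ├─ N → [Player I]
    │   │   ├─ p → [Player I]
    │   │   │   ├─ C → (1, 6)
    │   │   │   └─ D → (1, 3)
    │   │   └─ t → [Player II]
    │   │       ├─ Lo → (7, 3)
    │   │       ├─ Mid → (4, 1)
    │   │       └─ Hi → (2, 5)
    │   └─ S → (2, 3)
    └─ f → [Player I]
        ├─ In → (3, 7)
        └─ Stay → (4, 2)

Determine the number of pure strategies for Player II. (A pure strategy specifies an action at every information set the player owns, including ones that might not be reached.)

6

Player II owns the node after g with actions {N, S} — two choices.
Player II owns the node after g-N-t with actions {Lo, Mid, Hi} — three choices.
A pure strategy fixes one action at each information set independently, so the count is the product 2 × 3 = 6.
(For reference, Player I has 16 pure strategies, giving a 6×16 normal-form matrix.)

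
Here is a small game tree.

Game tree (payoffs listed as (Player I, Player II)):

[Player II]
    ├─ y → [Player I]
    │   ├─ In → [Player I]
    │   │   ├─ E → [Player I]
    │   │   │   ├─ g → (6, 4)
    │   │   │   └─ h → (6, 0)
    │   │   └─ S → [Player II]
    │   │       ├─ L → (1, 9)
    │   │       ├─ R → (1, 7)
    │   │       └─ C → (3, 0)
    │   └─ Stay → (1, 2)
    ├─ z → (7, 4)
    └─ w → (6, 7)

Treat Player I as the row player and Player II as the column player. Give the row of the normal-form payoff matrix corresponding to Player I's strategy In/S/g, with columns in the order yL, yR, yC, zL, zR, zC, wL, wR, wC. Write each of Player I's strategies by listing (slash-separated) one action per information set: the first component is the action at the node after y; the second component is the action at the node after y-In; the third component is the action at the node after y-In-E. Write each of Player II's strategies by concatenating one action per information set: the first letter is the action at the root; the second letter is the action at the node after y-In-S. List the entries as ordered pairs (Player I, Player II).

(1,9) (1,7) (3,0) (7,4) (7,4) (7,4) (6,7) (6,7) (6,7)

vs yL: Player II plays y → Player I plays In at [y] → Player I plays S at [y-In] → Player II plays L at [y-In-S] → (1, 9)
vs yR: Player II plays y → Player I plays In at [y] → Player I plays S at [y-In] → Player II plays R at [y-In-S] → (1, 7)
vs yC: Player II plays y → Player I plays In at [y] → Player I plays S at [y-In] → Player II plays C at [y-In-S] → (3, 0)
vs zL: Player II plays z → (7, 4)
vs zR: Player II plays z → (7, 4)
vs zC: Player II plays z → (7, 4)
vs wL: Player II plays w → (6, 7)
vs wR: Player II plays w → (6, 7)
vs wC: Player II plays w → (6, 7)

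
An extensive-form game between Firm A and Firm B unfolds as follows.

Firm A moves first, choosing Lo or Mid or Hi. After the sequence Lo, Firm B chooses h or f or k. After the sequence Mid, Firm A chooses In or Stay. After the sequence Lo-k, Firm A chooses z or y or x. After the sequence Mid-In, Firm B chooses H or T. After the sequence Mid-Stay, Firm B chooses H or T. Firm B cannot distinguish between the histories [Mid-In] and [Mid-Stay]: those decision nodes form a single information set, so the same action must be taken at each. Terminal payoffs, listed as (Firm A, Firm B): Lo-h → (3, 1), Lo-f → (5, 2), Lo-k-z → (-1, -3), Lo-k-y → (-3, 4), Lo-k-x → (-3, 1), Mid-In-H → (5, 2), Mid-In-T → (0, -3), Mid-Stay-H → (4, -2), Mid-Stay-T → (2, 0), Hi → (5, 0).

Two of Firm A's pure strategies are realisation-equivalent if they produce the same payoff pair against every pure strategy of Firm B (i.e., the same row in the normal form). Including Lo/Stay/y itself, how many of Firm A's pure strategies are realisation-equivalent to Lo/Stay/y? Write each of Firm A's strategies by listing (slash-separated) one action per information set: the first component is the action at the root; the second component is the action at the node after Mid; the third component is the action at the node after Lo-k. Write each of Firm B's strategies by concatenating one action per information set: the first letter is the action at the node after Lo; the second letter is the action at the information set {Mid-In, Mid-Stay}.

2

Row for Lo/Stay/y (columns hH, hT, fH, fT, kH, kT): (3,1) (3,1) (5,2) (5,2) (-3,4) (-3,4).
Under Lo/Stay/y, Firm A's choice at the node after Mid can never be reached regardless of what Firm B does, so varying those choices leaves every outcome unchanged.
Holding the reachable choices fixed and varying the unreachable one freely already gives 2 equivalent strategies.
No other strategy reproduces this row, so those 2 are the full class: Lo/In/y, Lo/Stay/y.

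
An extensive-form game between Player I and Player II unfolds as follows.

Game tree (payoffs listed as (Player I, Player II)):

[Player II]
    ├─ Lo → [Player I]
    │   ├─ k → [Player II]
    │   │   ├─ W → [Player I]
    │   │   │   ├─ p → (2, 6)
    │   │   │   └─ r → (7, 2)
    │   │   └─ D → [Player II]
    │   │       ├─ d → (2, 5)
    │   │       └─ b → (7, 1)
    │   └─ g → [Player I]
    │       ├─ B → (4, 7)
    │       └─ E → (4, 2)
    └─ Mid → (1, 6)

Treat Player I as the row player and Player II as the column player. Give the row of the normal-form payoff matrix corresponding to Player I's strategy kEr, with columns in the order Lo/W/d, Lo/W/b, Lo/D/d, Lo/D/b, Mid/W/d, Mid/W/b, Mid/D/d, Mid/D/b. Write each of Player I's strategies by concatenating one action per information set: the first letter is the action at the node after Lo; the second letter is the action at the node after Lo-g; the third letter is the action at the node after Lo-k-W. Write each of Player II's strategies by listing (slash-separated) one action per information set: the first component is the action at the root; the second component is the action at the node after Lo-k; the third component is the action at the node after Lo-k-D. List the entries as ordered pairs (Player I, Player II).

vs Lo/W/d: Player II plays Lo → Player I plays k at [Lo] → Player II plays W at [Lo-k] → Player I plays r at [Lo-k-W] → (7, 2)
vs Lo/W/b: Player II plays Lo → Player I plays k at [Lo] → Player II plays W at [Lo-k] → Player I plays r at [Lo-k-W] → (7, 2)
vs Lo/D/d: Player II plays Lo → Player I plays k at [Lo] → Player II plays D at [Lo-k] → Player II plays d at [Lo-k-D] → (2, 5)
vs Lo/D/b: Player II plays Lo → Player I plays k at [Lo] → Player II plays D at [Lo-k] → Player II plays b at [Lo-k-D] → (7, 1)
vs Mid/W/d: Player II plays Mid → (1, 6)
vs Mid/W/b: Player II plays Mid → (1, 6)
vs Mid/D/d: Player II plays Mid → (1, 6)
vs Mid/D/b: Player II plays Mid → (1, 6)

(7,2) (7,2) (2,5) (7,1) (1,6) (1,6) (1,6) (1,6)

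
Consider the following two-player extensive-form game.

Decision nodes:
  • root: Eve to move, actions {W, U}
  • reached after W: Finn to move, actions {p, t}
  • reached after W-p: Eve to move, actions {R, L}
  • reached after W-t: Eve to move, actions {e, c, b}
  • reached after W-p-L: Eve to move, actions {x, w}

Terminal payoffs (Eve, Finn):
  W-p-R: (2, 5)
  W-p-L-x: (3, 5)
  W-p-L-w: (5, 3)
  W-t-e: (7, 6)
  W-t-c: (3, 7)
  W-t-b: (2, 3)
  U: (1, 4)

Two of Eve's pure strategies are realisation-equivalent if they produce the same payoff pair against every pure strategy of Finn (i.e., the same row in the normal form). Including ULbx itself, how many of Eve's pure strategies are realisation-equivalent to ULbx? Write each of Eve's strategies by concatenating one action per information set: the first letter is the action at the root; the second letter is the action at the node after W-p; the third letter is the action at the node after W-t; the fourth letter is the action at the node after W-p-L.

12

Row for ULbx (columns p, t): (1,4) (1,4).
Under ULbx, Eve's choice at the node after W-p and at the node after W-t and at the node after W-p-L can never be reached regardless of what Finn does, so varying those choices leaves every outcome unchanged.
Holding the reachable choices fixed and varying the unreachable ones freely already gives 2 × 3 × 2 = 12 equivalent strategies.
No other strategy reproduces this row, so those 12 are the full class: URex, URew, URcx, URcw, URbx, URbw, ULex, ULew, ULcx, ULcw, ULbx, ULbw.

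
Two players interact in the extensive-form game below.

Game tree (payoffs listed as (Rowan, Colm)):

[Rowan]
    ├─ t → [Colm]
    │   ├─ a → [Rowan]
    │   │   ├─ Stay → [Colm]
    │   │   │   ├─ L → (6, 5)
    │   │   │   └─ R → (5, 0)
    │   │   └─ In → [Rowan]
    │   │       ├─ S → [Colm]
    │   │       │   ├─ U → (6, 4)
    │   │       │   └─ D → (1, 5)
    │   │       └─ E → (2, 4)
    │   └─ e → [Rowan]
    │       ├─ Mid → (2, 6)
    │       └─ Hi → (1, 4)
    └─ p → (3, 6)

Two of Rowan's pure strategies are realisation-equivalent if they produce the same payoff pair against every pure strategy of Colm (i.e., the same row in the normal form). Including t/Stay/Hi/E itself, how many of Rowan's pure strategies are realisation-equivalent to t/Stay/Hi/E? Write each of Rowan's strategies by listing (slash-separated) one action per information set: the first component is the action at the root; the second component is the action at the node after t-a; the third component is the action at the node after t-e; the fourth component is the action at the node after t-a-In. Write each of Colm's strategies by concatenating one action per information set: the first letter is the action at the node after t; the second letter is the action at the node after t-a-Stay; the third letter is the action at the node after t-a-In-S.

Row for t/Stay/Hi/E (columns aLU, aLD, aRU, aRD, eLU, eLD, eRU, eRD): (6,5) (6,5) (5,0) (5,0) (1,4) (1,4) (1,4) (1,4).
Under t/Stay/Hi/E, Rowan's choice at the node after t-a-In can never be reached regardless of what Colm does, so varying those choices leaves every outcome unchanged.
Holding the reachable choices fixed and varying the unreachable one freely already gives 2 equivalent strategies.
No other strategy reproduces this row, so those 2 are the full class: t/Stay/Hi/S, t/Stay/Hi/E.

2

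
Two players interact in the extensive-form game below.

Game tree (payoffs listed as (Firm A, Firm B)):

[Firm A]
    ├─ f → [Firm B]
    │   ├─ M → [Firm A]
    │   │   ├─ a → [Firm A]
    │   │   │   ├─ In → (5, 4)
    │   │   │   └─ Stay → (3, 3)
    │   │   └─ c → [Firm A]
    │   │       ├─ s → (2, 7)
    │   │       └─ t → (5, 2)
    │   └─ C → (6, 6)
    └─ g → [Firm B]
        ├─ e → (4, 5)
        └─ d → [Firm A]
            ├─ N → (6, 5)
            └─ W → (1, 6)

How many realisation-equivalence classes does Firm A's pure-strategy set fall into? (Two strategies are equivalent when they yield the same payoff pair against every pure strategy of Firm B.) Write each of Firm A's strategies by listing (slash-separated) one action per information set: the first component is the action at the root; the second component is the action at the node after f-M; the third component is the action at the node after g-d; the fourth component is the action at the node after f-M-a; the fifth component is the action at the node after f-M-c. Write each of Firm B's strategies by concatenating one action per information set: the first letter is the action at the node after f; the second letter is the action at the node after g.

6

Firm A has 32 pure strategies: f/a/N/In/s, f/a/N/In/t, f/a/N/Stay/s, f/a/N/Stay/t, f/a/W/In/s, f/a/W/In/t, f/a/W/Stay/s, f/a/W/Stay/t, f/c/N/In/s, f/c/N/In/t, f/c/N/Stay/s, f/c/N/Stay/t, f/c/W/In/s, f/c/W/In/t, f/c/W/Stay/s, f/c/W/Stay/t, g/a/N/In/s, g/a/N/In/t, g/a/N/Stay/s, g/a/N/Stay/t, g/a/W/In/s, g/a/W/In/t, g/a/W/Stay/s, g/a/W/Stay/t, g/c/N/In/s, g/c/N/In/t, g/c/N/Stay/s, g/c/N/Stay/t, g/c/W/In/s, g/c/W/In/t, g/c/W/Stay/s, g/c/W/Stay/t. Columns: Me, Md, Ce, Cd.
{f/a/N/In/s, f/a/N/In/t, f/a/W/In/s, f/a/W/In/t} → row (5,4) (5,4) (6,6) (6,6)
{f/a/N/Stay/s, f/a/N/Stay/t, f/a/W/Stay/s, f/a/W/Stay/t} → row (3,3) (3,3) (6,6) (6,6)
{f/c/N/In/s, f/c/N/Stay/s, f/c/W/In/s, f/c/W/Stay/s} → row (2,7) (2,7) (6,6) (6,6)
{f/c/N/In/t, f/c/N/Stay/t, f/c/W/In/t, f/c/W/Stay/t} → row (5,2) (5,2) (6,6) (6,6)
{g/a/N/In/s, g/a/N/In/t, g/a/N/Stay/s, g/a/N/Stay/t, g/c/N/In/s, g/c/N/In/t, g/c/N/Stay/s, g/c/N/Stay/t} → row (4,5) (6,5) (4,5) (6,5)
{g/a/W/In/s, g/a/W/In/t, g/a/W/Stay/s, g/a/W/Stay/t, g/c/W/In/s, g/c/W/In/t, g/c/W/Stay/s, g/c/W/Stay/t} → row (4,5) (1,6) (4,5) (1,6)
That's 6 distinct rows out of 32 strategies.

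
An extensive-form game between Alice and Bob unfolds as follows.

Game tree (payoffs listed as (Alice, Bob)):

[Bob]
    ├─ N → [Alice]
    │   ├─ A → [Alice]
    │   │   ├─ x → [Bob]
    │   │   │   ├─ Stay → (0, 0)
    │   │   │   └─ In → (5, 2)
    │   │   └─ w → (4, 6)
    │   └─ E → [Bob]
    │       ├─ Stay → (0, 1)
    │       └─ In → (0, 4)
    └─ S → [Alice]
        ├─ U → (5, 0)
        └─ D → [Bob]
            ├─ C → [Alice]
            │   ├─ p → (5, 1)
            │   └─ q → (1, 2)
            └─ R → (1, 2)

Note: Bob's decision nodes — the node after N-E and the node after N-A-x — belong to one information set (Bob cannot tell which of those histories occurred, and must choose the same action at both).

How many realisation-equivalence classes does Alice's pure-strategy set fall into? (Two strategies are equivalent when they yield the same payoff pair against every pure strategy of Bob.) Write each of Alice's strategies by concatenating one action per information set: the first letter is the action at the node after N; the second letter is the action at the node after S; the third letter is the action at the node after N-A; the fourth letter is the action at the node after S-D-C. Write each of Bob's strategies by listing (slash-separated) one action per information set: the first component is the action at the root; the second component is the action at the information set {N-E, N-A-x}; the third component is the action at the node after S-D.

Alice has 16 pure strategies: AUxp, AUxq, AUwp, AUwq, ADxp, ADxq, ADwp, ADwq, EUxp, EUxq, EUwp, EUwq, EDxp, EDxq, EDwp, EDwq. Columns: N/Stay/C, N/Stay/R, N/In/C, N/In/R, S/Stay/C, S/Stay/R, S/In/C, S/In/R.
{AUxp, AUxq} → row (0,0) (0,0) (5,2) (5,2) (5,0) (5,0) (5,0) (5,0)
{AUwp, AUwq} → row (4,6) (4,6) (4,6) (4,6) (5,0) (5,0) (5,0) (5,0)
{ADxp} → row (0,0) (0,0) (5,2) (5,2) (5,1) (1,2) (5,1) (1,2)
{ADxq} → row (0,0) (0,0) (5,2) (5,2) (1,2) (1,2) (1,2) (1,2)
{ADwp} → row (4,6) (4,6) (4,6) (4,6) (5,1) (1,2) (5,1) (1,2)
{ADwq} → row (4,6) (4,6) (4,6) (4,6) (1,2) (1,2) (1,2) (1,2)
{EUxp, EUxq, EUwp, EUwq} → row (0,1) (0,1) (0,4) (0,4) (5,0) (5,0) (5,0) (5,0)
{EDxp, EDwp} → row (0,1) (0,1) (0,4) (0,4) (5,1) (1,2) (5,1) (1,2)
{EDxq, EDwq} → row (0,1) (0,1) (0,4) (0,4) (1,2) (1,2) (1,2) (1,2)
That's 9 distinct rows out of 16 strategies.

9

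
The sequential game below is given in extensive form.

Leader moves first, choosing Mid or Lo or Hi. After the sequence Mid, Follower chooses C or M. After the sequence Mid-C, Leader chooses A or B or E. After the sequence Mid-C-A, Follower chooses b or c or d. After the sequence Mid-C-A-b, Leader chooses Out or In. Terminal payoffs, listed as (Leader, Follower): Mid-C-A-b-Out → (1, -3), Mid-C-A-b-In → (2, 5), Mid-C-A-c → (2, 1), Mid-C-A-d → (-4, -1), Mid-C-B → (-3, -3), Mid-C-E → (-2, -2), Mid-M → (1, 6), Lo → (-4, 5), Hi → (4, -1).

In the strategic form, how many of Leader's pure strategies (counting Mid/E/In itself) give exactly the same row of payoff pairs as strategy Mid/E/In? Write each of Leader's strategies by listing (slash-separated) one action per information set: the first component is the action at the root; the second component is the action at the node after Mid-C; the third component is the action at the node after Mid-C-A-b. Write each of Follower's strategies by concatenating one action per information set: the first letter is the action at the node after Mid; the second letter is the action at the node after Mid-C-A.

2

Row for Mid/E/In (columns Cb, Cc, Cd, Mb, Mc, Md): (-2,-2) (-2,-2) (-2,-2) (1,6) (1,6) (1,6).
Under Mid/E/In, Leader's choice at the node after Mid-C-A-b can never be reached regardless of what Follower does, so varying those choices leaves every outcome unchanged.
Holding the reachable choices fixed and varying the unreachable one freely already gives 2 equivalent strategies.
No other strategy reproduces this row, so those 2 are the full class: Mid/E/Out, Mid/E/In.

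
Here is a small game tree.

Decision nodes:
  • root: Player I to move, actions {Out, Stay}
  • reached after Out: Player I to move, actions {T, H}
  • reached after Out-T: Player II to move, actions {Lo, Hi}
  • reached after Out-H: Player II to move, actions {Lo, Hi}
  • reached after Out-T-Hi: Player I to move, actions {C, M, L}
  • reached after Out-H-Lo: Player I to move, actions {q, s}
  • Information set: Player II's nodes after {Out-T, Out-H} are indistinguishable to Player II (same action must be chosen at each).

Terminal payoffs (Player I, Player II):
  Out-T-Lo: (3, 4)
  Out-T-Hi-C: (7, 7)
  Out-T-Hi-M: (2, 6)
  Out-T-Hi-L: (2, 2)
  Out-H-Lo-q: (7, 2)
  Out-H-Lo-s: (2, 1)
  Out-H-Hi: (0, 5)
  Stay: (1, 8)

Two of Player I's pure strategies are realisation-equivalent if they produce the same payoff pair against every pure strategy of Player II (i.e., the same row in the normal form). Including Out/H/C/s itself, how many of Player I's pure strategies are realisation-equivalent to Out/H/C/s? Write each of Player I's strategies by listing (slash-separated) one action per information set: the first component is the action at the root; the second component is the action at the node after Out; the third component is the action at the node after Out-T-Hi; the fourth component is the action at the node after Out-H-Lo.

3

Row for Out/H/C/s (columns Lo, Hi): (2,1) (0,5).
Under Out/H/C/s, Player I's choice at the node after Out-T-Hi can never be reached regardless of what Player II does, so varying those choices leaves every outcome unchanged.
Holding the reachable choices fixed and varying the unreachable one freely already gives 3 equivalent strategies.
No other strategy reproduces this row, so those 3 are the full class: Out/H/C/s, Out/H/M/s, Out/H/L/s.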